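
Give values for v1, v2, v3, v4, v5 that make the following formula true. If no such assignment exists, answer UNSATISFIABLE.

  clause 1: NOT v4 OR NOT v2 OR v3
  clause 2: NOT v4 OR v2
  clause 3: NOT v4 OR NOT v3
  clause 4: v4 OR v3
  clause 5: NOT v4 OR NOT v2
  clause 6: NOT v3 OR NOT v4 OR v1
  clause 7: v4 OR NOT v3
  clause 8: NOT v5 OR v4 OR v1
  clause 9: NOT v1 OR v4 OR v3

UNSATISFIABLE

Case v4 = false:
(v3) alone gives v3 = true.
That conflicts with the unit clause (NOT v3).
Backtrack on v4: now try v4 = true.
(v2) alone gives v2 = true.
That conflicts with the unit clause (NOT v2).
Both values of v4 lead to a conflict.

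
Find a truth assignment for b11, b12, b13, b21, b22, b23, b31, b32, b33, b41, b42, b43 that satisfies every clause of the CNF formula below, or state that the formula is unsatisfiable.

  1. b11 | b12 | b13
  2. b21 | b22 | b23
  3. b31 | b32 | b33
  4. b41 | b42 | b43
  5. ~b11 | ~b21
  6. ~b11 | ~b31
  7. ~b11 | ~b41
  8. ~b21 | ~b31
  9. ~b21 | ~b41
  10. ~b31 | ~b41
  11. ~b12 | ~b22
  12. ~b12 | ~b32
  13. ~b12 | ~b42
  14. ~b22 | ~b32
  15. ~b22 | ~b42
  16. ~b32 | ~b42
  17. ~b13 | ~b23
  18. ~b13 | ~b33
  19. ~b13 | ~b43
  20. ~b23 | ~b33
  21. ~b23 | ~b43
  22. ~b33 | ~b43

Suppose b11 = 0.
Suppose b12 = 1.
The clause (~b22) is unit, so b22 = 0.
The clause (~b32) is unit, so b32 = 0.
The clause (~b42) is unit, so b42 = 0.
Suppose b21 = 1.
The clause (~b31) is unit, so b31 = 0.
The clause (b33) is unit, so b33 = 1.
The clause (~b41) is unit, so b41 = 0.
The clause (b43) is unit, so b43 = 1.
But (~b43) is also a unit clause — contradiction.
That branch fails; take b21 = 0 instead.
The clause (b23) is unit, so b23 = 1.
The clause (~b13) is unit, so b13 = 0.
The clause (~b33) is unit, so b33 = 0.
The clause (b31) is unit, so b31 = 1.
The clause (~b41) is unit, so b41 = 0.
The clause (b43) is unit, so b43 = 1.
But (~b43) is also a unit clause — contradiction.
Neither b21 = 1 nor b21 = 0 works.
That branch fails; take b12 = 0 instead.
The clause (b13) is unit, so b13 = 1.
The clause (~b23) is unit, so b23 = 0.
The clause (~b33) is unit, so b33 = 0.
The clause (~b43) is unit, so b43 = 0.
Suppose b21 = 1.
The clause (~b31) is unit, so b31 = 0.
The clause (b32) is unit, so b32 = 1.
The clause (~b41) is unit, so b41 = 0.
The clause (b42) is unit, so b42 = 1.
But (~b42) is also a unit clause — contradiction.
That branch fails; take b21 = 0 instead.
The clause (b22) is unit, so b22 = 1.
The clause (~b32) is unit, so b32 = 0.
The clause (b31) is unit, so b31 = 1.
The clause (~b41) is unit, so b41 = 0.
The clause (b42) is unit, so b42 = 1.
But (~b42) is also a unit clause — contradiction.
Neither b21 = 1 nor b21 = 0 works.
Neither b12 = 1 nor b12 = 0 works.
That branch fails; take b11 = 1 instead.
The clause (~b21) is unit, so b21 = 0.
The clause (~b31) is unit, so b31 = 0.
The clause (~b41) is unit, so b41 = 0.
Suppose b22 = 1.
The clause (~b12) is unit, so b12 = 0.
The clause (~b32) is unit, so b32 = 0.
The clause (b33) is unit, so b33 = 1.
The clause (~b42) is unit, so b42 = 0.
The clause (b43) is unit, so b43 = 1.
But (~b43) is also a unit clause — contradiction.
That branch fails; take b22 = 0 instead.
The clause (b23) is unit, so b23 = 1.
The clause (~b13) is unit, so b13 = 0.
The clause (~b33) is unit, so b33 = 0.
The clause (b32) is unit, so b32 = 1.
The clause (~b12) is unit, so b12 = 0.
The clause (~b42) is unit, so b42 = 0.
The clause (b43) is unit, so b43 = 1.
But (~b43) is also a unit clause — contradiction.
Neither b22 = 1 nor b22 = 0 works.
Neither b11 = 1 nor b11 = 0 works.

UNSATISFIABLE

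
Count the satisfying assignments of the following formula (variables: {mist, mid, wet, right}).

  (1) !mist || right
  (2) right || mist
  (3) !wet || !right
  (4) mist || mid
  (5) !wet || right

3

There are 2^4 = 16 truth assignments over (mist, mid, wet, right).
Split on mid. With mid = true, the clauses containing mid are satisfied and !mid drops from the rest; 2 of the 2^3 = 8 assignments to the other variables satisfy what remains.
With mid = false, by the same count on the reduced clause set, 1 assignment works.
Total: 2 + 1 = 3.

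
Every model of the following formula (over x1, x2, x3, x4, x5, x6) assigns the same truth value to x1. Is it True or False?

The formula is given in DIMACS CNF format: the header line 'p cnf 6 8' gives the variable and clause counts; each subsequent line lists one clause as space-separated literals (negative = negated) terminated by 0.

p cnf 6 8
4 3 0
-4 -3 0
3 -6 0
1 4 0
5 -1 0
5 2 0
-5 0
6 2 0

False

Suppose x1 = True.
The clause (x5) is unit, so x5 = True.
That conflicts with the unit clause (¬x5).
So every satisfying assignment has x1 = False.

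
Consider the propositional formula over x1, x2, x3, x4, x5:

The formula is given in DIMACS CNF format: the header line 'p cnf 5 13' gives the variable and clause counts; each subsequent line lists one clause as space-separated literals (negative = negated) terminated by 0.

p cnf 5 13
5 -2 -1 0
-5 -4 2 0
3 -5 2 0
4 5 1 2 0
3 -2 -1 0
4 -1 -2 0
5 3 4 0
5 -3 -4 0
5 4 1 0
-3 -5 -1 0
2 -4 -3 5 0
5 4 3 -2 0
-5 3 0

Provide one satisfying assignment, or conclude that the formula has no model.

Case x5 = True:
The clause (x3) is unit, so x3 = True.
The clause (¬x1) is unit, so x1 = False.
Case x4 = False:
All clauses hold; x2 can take either value.

x1: False; x2: False; x3: True; x4: False; x5: True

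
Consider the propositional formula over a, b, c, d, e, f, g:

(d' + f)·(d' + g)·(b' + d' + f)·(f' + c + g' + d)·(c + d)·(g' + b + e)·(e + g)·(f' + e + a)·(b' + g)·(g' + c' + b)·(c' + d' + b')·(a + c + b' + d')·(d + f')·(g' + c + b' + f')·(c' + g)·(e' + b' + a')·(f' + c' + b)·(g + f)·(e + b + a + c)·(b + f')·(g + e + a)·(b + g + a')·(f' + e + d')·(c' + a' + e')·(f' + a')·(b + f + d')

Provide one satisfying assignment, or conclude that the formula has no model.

a: 0,  b: 1,  c: 1,  d: 0,  e: 0,  f: 0,  g: 1

Suppose d = 0.
(c) alone gives c = 1.
(f') alone gives f = 0.
(g) alone gives g = 1.
(b) alone gives b = 1.
Suppose e = 0.
No clause remains; a is free.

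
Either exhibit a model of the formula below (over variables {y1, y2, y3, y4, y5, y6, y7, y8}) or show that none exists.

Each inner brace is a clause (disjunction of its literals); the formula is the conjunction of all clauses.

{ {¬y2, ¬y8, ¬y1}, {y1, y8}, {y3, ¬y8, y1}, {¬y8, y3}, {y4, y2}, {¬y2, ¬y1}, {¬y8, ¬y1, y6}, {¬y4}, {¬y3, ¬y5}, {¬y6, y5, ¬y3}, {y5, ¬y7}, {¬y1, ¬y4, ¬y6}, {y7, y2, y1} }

From the singleton clause (¬y4), y4 = False.
From the singleton clause (y2), y2 = True.
From the singleton clause (¬y1), y1 = False.
From the singleton clause (y8), y8 = True.
From the singleton clause (y3), y3 = True.
From the singleton clause (¬y5), y5 = False.
From the singleton clause (¬y6), y6 = False.
From the singleton clause (¬y7), y7 = False.
All clauses are satisfied.

y1=False, y2=True, y3=True, y4=False, y5=False, y6=False, y7=False, y8=True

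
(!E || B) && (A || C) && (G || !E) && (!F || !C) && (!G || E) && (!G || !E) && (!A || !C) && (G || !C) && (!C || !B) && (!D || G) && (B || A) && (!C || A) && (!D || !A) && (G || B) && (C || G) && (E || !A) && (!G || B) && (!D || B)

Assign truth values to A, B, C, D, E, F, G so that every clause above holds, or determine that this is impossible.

Try E = false.
(!G) alone gives G = false.
(!C) alone gives C = false.
But (C) is also a unit clause — contradiction.
That branch fails; take E = true instead.
(B) alone gives B = true.
(G) alone gives G = true.
But (!G) is also a unit clause — contradiction.
Both values of E lead to a conflict.

UNSATISFIABLE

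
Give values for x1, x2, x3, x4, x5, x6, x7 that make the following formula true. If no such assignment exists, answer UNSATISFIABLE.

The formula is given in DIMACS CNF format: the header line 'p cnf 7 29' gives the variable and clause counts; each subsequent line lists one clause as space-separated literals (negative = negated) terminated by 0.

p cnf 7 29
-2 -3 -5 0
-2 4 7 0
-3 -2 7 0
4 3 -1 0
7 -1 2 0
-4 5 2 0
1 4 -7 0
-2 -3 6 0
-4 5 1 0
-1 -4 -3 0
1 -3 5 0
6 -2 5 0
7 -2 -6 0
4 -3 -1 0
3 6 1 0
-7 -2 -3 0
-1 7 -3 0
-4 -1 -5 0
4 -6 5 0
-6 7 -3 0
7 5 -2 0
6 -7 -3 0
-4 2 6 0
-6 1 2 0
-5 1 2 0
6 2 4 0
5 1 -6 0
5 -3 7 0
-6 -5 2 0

x1: True, x2: True, x3: False, x4: True, x5: False, x6: True, x7: True

Try x2 = True.
Try x3 = False.
Try x4 = True.
Try x5 = False.
The clause (x1) is unit, so x1 = True.
The clause (x6) is unit, so x6 = True.
The clause (x7) is unit, so x7 = True.
This assignment satisfies each clause.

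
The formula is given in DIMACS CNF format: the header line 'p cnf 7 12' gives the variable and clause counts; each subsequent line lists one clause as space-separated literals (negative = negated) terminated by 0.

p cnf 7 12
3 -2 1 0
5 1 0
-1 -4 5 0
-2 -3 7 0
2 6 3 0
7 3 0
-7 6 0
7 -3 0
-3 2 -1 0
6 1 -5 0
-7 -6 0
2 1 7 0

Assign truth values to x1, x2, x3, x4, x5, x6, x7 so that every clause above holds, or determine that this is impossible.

Case x5 = True:
Case x7 = True:
Unit clause (x6) forces x6 = True.
That conflicts with the unit clause (¬x6).
So x7 must be the other value — set x7 = False.
Unit clause (x3) forces x3 = True.
That conflicts with the unit clause (¬x3).
Neither x7 = True nor x7 = False works.
So x5 must be the other value — set x5 = False.
Unit clause (x1) forces x1 = True.
Unit clause (¬x4) forces x4 = False.
Case x7 = True:
Unit clause (x6) forces x6 = True.
That conflicts with the unit clause (¬x6).
So x7 must be the other value — set x7 = False.
Unit clause (x3) forces x3 = True.
That conflicts with the unit clause (¬x3).
Neither x7 = True nor x7 = False works.
Neither x5 = True nor x5 = False works.

UNSATISFIABLE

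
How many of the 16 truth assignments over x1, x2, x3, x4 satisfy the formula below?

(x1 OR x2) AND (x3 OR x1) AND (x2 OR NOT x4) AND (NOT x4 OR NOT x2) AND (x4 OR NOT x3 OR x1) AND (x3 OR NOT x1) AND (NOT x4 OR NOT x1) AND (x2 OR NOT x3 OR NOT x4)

There are 2^4 = 16 truth assignments over (x1, x2, x3, x4).
Check each against the 8 clauses (columns in the order x1, x2, x3, x4):
  F F F F  ✗ fails (x1 OR x2)
  F F F T  ✗ fails (x1 OR x2)
  F F T F  ✗ fails (x1 OR x2)
  F F T T  ✗ fails (x1 OR x2)
  F T F F  ✗ fails (x3 OR x1)
  F T F T  ✗ fails (x3 OR x1)
  F T T F  ✗ fails (x4 OR NOT x3 OR x1)
  F T T T  ✗ fails (NOT x4 OR NOT x2)
  T F F F  ✗ fails (x3 OR NOT x1)
  T F F T  ✗ fails (x2 OR NOT x4)
  T F T F  ✓ satisfies all
  T F T T  ✗ fails (x2 OR NOT x4)
  T T F F  ✗ fails (x3 OR NOT x1)
  T T F T  ✗ fails (NOT x4 OR NOT x2)
  T T T F  ✓ satisfies all
  T T T T  ✗ fails (NOT x4 OR NOT x2)
2 of the 16 rows are models.

2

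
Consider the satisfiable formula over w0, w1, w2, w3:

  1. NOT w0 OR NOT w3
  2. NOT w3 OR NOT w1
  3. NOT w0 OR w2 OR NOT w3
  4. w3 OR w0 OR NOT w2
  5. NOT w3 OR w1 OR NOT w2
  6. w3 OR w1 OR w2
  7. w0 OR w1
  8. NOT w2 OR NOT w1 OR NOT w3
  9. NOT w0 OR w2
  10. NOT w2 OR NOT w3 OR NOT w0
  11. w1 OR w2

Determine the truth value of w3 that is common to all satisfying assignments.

False

Suppose w3 = true.
(NOT w0) alone gives w0 = false.
(NOT w1) alone gives w1 = false.
That conflicts with the unit clause (w1).
So every satisfying assignment has w3 = False.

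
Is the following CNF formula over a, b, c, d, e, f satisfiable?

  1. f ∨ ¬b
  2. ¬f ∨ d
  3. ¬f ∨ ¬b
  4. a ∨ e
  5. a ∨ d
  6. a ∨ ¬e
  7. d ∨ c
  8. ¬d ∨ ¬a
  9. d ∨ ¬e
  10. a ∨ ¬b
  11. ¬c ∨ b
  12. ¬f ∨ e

Unsatisfiable

Branch on f: set f = True.
From the singleton clause (d), d = True.
From the singleton clause (¬b), b = False.
From the singleton clause (¬a), a = False.
From the singleton clause (e), e = True.
That conflicts with the unit clause (¬e).
Backtrack on f: now try f = False.
From the singleton clause (¬b), b = False.
From the singleton clause (¬c), c = False.
From the singleton clause (d), d = True.
From the singleton clause (¬a), a = False.
From the singleton clause (e), e = True.
That conflicts with the unit clause (¬e).
Either choice for f ends in contradiction.
No assignment satisfies every clause.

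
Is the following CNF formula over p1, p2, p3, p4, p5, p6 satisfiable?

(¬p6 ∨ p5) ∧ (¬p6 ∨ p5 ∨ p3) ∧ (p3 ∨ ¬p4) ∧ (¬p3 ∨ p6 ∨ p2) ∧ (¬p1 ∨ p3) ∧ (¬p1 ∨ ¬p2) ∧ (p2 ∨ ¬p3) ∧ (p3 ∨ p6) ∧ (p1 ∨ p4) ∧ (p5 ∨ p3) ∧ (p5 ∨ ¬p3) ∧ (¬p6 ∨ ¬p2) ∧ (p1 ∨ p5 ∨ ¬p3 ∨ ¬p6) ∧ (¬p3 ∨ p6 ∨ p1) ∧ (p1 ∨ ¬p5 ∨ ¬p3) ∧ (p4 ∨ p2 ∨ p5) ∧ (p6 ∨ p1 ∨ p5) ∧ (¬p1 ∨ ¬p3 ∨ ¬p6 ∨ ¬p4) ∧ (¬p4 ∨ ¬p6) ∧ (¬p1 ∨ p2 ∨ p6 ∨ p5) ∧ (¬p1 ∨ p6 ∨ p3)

Case p6 = False:
From the singleton clause (p3), p3 = True.
From the singleton clause (p2), p2 = True.
From the singleton clause (¬p1), p1 = False.
That conflicts with the unit clause (p1).
So p6 must be the other value — set p6 = True.
From the singleton clause (p5), p5 = True.
From the singleton clause (¬p2), p2 = False.
From the singleton clause (¬p3), p3 = False.
From the singleton clause (¬p4), p4 = False.
From the singleton clause (¬p1), p1 = False.
That conflicts with the unit clause (p1).
Either choice for p6 ends in contradiction.
No assignment satisfies every clause.

No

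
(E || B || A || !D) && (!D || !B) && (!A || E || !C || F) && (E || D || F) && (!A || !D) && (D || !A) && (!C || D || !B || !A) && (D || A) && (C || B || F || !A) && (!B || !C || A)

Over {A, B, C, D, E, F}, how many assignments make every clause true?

There are 2^6 = 64 truth assignments over (A, B, C, D, E, F).
Split on F. With F = true, the clauses containing F are satisfied and !F drops from the rest; 2 of the 2^5 = 32 assignments to the other variables satisfy what remains.
With F = false, by the same count on the reduced clause set, 2 assignments work.
Total: 2 + 2 = 4.

4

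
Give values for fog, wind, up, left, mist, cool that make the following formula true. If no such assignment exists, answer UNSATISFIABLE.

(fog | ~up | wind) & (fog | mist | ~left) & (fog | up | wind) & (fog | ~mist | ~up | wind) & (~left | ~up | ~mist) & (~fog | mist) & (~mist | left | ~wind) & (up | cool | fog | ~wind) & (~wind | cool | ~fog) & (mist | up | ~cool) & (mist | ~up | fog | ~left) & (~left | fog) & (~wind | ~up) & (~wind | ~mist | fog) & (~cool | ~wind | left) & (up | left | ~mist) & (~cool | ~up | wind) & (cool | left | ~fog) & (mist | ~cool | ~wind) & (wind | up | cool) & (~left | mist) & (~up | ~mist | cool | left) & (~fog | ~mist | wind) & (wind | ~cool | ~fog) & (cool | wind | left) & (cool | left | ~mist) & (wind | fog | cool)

Suppose fog = 1.
Unit clause (mist) forces mist = 1.
Unit clause (wind) forces wind = 1.
Unit clause (left) forces left = 1.
Unit clause (~up) forces up = 0.
Unit clause (cool) forces cool = 1.
This assignment satisfies each clause.

fog=1, wind=1, up=0, left=1, mist=1, cool=1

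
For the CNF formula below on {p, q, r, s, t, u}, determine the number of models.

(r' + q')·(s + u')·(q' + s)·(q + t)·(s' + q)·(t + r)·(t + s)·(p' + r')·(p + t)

7

There are 2^6 = 64 truth assignments over (p, q, r, s, t, u).
Split on r. With r = 1, the clauses containing r are satisfied and r' drops from the rest; 1 of the 2^5 = 32 assignments to the other variables satisfy what remains.
With r = 0, by the same count on the reduced clause set, 6 assignments work.
(One model: p=F, q=F, r=F, s=F, t=T, u=F.)
Total: 1 + 6 = 7.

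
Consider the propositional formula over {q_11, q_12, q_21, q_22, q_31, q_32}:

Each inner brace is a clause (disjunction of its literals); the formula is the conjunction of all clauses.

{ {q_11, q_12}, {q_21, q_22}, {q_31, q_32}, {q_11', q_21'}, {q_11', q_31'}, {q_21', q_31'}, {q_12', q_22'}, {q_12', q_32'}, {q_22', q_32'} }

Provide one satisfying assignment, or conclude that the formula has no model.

UNSATISFIABLE

Case q_11 = 1:
The clause (q_21') is unit, so q_21 = 0.
The clause (q_22) is unit, so q_22 = 1.
The clause (q_31') is unit, so q_31 = 0.
The clause (q_32) is unit, so q_32 = 1.
But (q_32') is also a unit clause — contradiction.
So q_11 must be the other value — set q_11 = 0.
The clause (q_12) is unit, so q_12 = 1.
The clause (q_22') is unit, so q_22 = 0.
The clause (q_21) is unit, so q_21 = 1.
The clause (q_31') is unit, so q_31 = 0.
The clause (q_32) is unit, so q_32 = 1.
But (q_32') is also a unit clause — contradiction.
Either choice for q_11 ends in contradiction.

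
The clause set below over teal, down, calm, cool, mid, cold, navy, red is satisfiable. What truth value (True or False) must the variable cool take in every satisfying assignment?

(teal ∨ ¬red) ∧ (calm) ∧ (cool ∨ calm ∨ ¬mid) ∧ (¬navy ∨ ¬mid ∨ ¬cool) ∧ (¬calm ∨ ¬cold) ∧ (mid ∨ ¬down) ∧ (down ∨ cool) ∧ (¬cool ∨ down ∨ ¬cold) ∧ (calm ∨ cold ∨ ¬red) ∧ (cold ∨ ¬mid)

Suppose cool = False.
The clause (calm) is unit, so calm = True.
The clause (¬cold) is unit, so cold = False.
The clause (down) is unit, so down = True.
The clause (mid) is unit, so mid = True.
Now (¬mid) is unsatisfied and unit — conflict.
So every satisfying assignment has cool = True.

True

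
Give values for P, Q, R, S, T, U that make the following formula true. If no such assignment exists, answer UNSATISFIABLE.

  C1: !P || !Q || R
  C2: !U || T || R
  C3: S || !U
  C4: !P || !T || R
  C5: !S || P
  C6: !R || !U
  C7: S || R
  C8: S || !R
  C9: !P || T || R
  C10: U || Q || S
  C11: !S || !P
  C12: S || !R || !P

UNSATISFIABLE

Suppose S = true.
The clause (P) is unit, so P = true.
That conflicts with the unit clause (!P).
So S must be the other value — set S = false.
The clause (!U) is unit, so U = false.
The clause (R) is unit, so R = true.
That conflicts with the unit clause (!R).
Both values of S lead to a conflict.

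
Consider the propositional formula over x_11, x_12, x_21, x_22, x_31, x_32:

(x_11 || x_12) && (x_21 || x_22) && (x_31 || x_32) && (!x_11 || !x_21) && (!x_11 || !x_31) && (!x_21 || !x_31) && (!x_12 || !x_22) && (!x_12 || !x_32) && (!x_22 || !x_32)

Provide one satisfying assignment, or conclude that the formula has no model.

Branch on x_11: set x_11 = true.
The clause (!x_21) is unit, so x_21 = false.
The clause (x_22) is unit, so x_22 = true.
The clause (!x_31) is unit, so x_31 = false.
The clause (x_32) is unit, so x_32 = true.
Now (!x_32) is unsatisfied and unit — conflict.
Undo x_11 and try x_11 = false.
The clause (x_12) is unit, so x_12 = true.
The clause (!x_22) is unit, so x_22 = false.
The clause (x_21) is unit, so x_21 = true.
The clause (!x_31) is unit, so x_31 = false.
The clause (x_32) is unit, so x_32 = true.
Now (!x_32) is unsatisfied and unit — conflict.
Neither x_11 = true nor x_11 = false works.

UNSATISFIABLE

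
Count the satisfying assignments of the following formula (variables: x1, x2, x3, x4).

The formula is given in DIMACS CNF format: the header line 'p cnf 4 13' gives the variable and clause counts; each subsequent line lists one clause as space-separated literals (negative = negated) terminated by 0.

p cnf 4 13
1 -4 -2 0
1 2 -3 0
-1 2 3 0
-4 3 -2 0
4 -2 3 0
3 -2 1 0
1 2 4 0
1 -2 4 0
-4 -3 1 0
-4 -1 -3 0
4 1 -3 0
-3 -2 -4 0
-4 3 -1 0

3

There are 2^4 = 16 truth assignments over (x1, x2, x3, x4).
Check each against the 13 clauses (columns in the order x1, x2, x3, x4):
  F F F F  ✗ fails (x1 ∨ x2 ∨ x4)
  F F F T  ✓ satisfies all
  F F T F  ✗ fails (x1 ∨ x2 ∨ ¬x3)
  F F T T  ✗ fails (x1 ∨ x2 ∨ ¬x3)
  F T F F  ✗ fails (x4 ∨ ¬x2 ∨ x3)
  F T F T  ✗ fails (x1 ∨ ¬x4 ∨ ¬x2)
  F T T F  ✗ fails (x1 ∨ ¬x2 ∨ x4)
  F T T T  ✗ fails (x1 ∨ ¬x4 ∨ ¬x2)
  T F F F  ✗ fails (¬x1 ∨ x2 ∨ x3)
  T F F T  ✗ fails (¬x1 ∨ x2 ∨ x3)
  T F T F  ✓ satisfies all
  T F T T  ✗ fails (¬x4 ∨ ¬x1 ∨ ¬x3)
  T T F F  ✗ fails (x4 ∨ ¬x2 ∨ x3)
  T T F T  ✗ fails (¬x4 ∨ x3 ∨ ¬x2)
  T T T F  ✓ satisfies all
  T T T T  ✗ fails (¬x4 ∨ ¬x1 ∨ ¬x3)
3 of the 16 rows are models.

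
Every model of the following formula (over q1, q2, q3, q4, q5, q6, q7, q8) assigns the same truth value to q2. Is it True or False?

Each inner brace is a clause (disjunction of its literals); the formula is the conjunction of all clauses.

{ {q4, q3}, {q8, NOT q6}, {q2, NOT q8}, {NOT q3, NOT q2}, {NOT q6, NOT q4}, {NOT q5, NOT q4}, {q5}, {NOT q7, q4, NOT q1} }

Suppose q2 = true.
Unit clause (NOT q3) forces q3 = false.
Unit clause (q4) forces q4 = true.
Unit clause (NOT q6) forces q6 = false.
Unit clause (NOT q5) forces q5 = false.
That conflicts with the unit clause (q5).
So every satisfying assignment has q2 = False.

False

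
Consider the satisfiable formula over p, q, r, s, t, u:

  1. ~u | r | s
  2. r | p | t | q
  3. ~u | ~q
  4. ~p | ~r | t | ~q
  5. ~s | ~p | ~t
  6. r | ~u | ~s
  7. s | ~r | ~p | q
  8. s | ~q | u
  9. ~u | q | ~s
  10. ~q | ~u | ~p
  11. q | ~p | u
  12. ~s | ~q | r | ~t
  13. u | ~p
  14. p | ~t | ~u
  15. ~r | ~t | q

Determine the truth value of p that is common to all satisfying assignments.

False

Suppose p = 1.
From the singleton clause (u), u = 1.
From the singleton clause (~q), q = 0.
From the singleton clause (~s), s = 0.
From the singleton clause (r), r = 1.
Now (~r) is unsatisfied and unit — conflict.
So every satisfying assignment has p = False.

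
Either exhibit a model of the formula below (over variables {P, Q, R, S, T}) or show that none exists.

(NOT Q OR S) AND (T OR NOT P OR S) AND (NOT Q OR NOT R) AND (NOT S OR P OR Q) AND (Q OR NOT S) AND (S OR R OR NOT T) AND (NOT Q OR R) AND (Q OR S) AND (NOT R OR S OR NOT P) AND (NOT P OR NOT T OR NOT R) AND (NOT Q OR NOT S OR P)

UNSATISFIABLE

Case Q = false:
The clause (NOT S) is unit, so S = false.
That conflicts with the unit clause (S).
So Q must be the other value — set Q = true.
The clause (S) is unit, so S = true.
The clause (NOT R) is unit, so R = false.
That conflicts with the unit clause (R).
Either choice for Q ends in contradiction.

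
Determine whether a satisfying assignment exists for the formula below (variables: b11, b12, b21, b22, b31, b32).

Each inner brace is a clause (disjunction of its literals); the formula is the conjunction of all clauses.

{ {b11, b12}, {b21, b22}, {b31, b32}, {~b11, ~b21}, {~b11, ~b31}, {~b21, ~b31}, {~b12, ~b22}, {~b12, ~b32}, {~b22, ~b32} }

No

Case b11 = 1:
From the singleton clause (~b21), b21 = 0.
From the singleton clause (b22), b22 = 1.
From the singleton clause (~b31), b31 = 0.
From the singleton clause (b32), b32 = 1.
Now (~b32) is unsatisfied and unit — conflict.
Backtrack on b11: now try b11 = 0.
From the singleton clause (b12), b12 = 1.
From the singleton clause (~b22), b22 = 0.
From the singleton clause (b21), b21 = 1.
From the singleton clause (~b31), b31 = 0.
From the singleton clause (b32), b32 = 1.
Now (~b32) is unsatisfied and unit — conflict.
Both values of b11 lead to a conflict.
No assignment satisfies every clause.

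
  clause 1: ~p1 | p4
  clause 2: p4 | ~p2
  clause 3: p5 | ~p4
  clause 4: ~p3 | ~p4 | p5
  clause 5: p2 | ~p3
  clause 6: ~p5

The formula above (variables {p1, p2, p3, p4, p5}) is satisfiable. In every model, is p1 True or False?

Suppose p1 = 1.
Unit clause (p4) forces p4 = 1.
Unit clause (p5) forces p5 = 1.
That conflicts with the unit clause (~p5).
So every satisfying assignment has p1 = False.

False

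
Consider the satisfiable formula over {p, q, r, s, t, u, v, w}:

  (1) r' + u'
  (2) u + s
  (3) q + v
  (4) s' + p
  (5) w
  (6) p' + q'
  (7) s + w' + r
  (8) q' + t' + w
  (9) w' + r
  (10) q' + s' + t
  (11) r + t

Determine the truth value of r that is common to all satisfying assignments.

True

Suppose r = 0.
(w) alone gives w = 1.
That conflicts with the unit clause (w').
So every satisfying assignment has r = True.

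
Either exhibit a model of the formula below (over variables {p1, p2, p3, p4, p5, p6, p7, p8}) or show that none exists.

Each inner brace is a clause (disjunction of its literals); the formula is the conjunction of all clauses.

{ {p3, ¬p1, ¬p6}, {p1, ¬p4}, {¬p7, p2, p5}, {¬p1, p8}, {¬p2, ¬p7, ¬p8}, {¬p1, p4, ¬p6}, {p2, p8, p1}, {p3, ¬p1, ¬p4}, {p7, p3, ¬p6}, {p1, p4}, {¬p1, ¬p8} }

Suppose p1 = True.
From the singleton clause (p8), p8 = True.
But (¬p8) is also a unit clause — contradiction.
Backtrack on p1: now try p1 = False.
From the singleton clause (¬p4), p4 = False.
But (p4) is also a unit clause — contradiction.
Neither p1 = True nor p1 = False works.

UNSATISFIABLE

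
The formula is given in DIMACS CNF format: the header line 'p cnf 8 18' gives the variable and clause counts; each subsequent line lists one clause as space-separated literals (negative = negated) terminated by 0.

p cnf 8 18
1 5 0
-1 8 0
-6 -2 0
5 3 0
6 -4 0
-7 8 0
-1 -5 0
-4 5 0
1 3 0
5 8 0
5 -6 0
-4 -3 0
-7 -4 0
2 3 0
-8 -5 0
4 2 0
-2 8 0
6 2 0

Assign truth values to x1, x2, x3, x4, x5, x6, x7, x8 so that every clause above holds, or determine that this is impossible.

Branch on x1: set x1 = True.
From the singleton clause (x8), x8 = True.
From the singleton clause (¬x5), x5 = False.
From the singleton clause (x3), x3 = True.
From the singleton clause (¬x4), x4 = False.
From the singleton clause (¬x6), x6 = False.
From the singleton clause (x2), x2 = True.
Every clause is now satisfied; x7 is unconstrained.

x1=True,  x2=True,  x3=True,  x4=False,  x5=False,  x6=False,  x7=True,  x8=True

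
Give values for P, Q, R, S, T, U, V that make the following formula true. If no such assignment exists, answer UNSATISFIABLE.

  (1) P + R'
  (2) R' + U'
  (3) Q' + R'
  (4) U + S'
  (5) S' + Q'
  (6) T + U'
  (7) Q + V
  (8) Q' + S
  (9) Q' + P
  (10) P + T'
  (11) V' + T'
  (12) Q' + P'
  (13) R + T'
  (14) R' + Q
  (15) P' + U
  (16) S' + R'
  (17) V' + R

UNSATISFIABLE

Try P = 1.
The clause (Q') is unit, so Q = 0.
The clause (V) is unit, so V = 1.
The clause (T') is unit, so T = 0.
The clause (U') is unit, so U = 0.
But (U) is also a unit clause — contradiction.
Backtrack on P: now try P = 0.
The clause (R') is unit, so R = 0.
The clause (Q') is unit, so Q = 0.
The clause (V) is unit, so V = 1.
But (V') is also a unit clause — contradiction.
Both values of P lead to a conflict.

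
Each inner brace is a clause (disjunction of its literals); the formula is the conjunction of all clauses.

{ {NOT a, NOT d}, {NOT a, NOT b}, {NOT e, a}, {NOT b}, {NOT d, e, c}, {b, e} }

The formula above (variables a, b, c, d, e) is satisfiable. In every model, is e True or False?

True

Suppose e = false.
Unit clause (NOT b) forces b = false.
But (b) is also a unit clause — contradiction.
So every satisfying assignment has e = True.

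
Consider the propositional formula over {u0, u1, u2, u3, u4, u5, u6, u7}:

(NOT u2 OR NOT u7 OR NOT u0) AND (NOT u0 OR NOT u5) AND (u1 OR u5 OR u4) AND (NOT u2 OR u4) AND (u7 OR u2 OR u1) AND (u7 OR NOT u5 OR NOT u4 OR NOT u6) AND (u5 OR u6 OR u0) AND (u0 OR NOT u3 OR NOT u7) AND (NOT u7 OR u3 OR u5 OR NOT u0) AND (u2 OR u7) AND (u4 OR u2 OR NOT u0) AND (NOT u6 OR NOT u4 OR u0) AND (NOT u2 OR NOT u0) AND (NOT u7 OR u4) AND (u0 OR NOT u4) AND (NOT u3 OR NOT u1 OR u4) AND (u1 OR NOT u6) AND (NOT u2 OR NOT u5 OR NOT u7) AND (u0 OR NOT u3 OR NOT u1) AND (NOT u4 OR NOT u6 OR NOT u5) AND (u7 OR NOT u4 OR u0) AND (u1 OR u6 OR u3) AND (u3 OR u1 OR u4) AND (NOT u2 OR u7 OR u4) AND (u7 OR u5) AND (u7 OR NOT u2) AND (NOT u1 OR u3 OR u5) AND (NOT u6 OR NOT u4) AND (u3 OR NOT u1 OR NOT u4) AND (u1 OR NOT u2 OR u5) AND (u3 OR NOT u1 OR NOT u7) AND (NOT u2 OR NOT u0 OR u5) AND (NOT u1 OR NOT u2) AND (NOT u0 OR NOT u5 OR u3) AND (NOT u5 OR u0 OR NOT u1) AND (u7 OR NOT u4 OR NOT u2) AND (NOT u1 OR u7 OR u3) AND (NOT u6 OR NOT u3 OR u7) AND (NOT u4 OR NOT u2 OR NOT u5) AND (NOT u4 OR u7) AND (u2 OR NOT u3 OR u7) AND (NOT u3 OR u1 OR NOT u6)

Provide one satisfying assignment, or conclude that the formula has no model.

Suppose u0 = true.
The clause (NOT u5) is unit, so u5 = false.
The clause (NOT u2) is unit, so u2 = false.
The clause (u7) is unit, so u7 = true.
The clause (u3) is unit, so u3 = true.
The clause (u4) is unit, so u4 = true.
The clause (NOT u6) is unit, so u6 = false.
All clauses hold; u1 can take either value.

u0: true,  u1: false,  u2: false,  u3: true,  u4: true,  u5: false,  u6: false,  u7: true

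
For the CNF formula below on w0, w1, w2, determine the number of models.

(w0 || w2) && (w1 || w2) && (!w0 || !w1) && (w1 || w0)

2

There are 2^3 = 8 truth assignments over (w0, w1, w2).
Check each against the 4 clauses (columns in the order w0, w1, w2):
  F F F  ✗ fails (w0 || w2)
  F F T  ✗ fails (w1 || w0)
  F T F  ✗ fails (w0 || w2)
  F T T  ✓ satisfies all
  T F F  ✗ fails (w1 || w2)
  T F T  ✓ satisfies all
  T T F  ✗ fails (!w0 || !w1)
  T T T  ✗ fails (!w0 || !w1)
2 of the 8 rows are models.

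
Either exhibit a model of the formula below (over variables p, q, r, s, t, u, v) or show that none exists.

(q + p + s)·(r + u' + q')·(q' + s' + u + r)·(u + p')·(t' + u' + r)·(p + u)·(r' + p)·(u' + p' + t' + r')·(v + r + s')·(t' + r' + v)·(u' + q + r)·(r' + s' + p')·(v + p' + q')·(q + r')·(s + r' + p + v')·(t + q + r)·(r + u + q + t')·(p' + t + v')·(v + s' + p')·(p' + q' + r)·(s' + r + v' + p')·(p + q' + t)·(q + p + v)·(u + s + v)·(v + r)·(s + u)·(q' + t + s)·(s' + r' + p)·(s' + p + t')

UNSATISFIABLE

Case u = 1:
Case r = 1:
From the singleton clause (p), p = 1.
From the singleton clause (t'), t = 0.
From the singleton clause (s'), s = 0.
From the singleton clause (q), q = 1.
But (q') is also a unit clause — contradiction.
That branch fails; take r = 0 instead.
From the singleton clause (q'), q = 0.
But (q) is also a unit clause — contradiction.
Neither r = 1 nor r = 0 works.
That branch fails; take u = 0 instead.
From the singleton clause (p'), p = 0.
But (p) is also a unit clause — contradiction.
Neither u = 1 nor u = 0 works.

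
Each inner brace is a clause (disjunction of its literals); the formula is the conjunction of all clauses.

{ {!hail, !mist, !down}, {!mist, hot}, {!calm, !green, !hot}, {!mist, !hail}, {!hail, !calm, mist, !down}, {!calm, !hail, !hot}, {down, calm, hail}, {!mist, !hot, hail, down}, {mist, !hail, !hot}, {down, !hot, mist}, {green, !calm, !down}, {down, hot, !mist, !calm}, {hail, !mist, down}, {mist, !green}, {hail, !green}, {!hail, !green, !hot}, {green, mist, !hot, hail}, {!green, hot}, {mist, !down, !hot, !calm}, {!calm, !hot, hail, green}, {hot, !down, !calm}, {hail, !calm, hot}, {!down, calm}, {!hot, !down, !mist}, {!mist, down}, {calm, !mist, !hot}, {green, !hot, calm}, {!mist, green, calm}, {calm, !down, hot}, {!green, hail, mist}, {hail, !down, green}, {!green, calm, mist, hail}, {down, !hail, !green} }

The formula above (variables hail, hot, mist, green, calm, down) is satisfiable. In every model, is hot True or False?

Suppose hot = true.
Case calm = false:
Unit clause (!down) forces down = false.
Unit clause (hail) forces hail = true.
Unit clause (!mist) forces mist = false.
Now (mist) is unsatisfied and unit — conflict.
That branch fails; take calm = true instead.
Unit clause (!green) forces green = false.
Unit clause (!hail) forces hail = false.
Now (hail) is unsatisfied and unit — conflict.
Either choice for calm ends in contradiction.
So every satisfying assignment has hot = False.

False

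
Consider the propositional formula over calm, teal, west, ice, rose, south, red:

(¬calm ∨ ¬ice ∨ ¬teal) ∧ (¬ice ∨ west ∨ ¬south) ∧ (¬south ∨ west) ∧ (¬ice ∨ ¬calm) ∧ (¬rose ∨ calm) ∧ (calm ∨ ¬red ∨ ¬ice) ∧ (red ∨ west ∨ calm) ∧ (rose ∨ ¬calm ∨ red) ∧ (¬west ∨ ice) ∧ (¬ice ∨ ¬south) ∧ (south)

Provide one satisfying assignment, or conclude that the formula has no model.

UNSATISFIABLE

From the singleton clause (south), south = True.
From the singleton clause (west), west = True.
From the singleton clause (ice), ice = True.
That conflicts with the unit clause (¬ice).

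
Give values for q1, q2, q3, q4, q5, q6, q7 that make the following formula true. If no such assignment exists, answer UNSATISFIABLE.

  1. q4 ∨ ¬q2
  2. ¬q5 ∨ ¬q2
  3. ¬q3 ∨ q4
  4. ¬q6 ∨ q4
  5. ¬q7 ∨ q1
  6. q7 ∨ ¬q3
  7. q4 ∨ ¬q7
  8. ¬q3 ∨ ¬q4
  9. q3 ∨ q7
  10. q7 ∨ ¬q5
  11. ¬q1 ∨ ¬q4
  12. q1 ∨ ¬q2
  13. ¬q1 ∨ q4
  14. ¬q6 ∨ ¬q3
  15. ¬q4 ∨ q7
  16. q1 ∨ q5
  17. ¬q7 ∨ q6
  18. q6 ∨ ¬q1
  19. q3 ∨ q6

UNSATISFIABLE

Suppose q4 = True.
The clause (¬q3) is unit, so q3 = False.
The clause (q7) is unit, so q7 = True.
The clause (q1) is unit, so q1 = True.
But (¬q1) is also a unit clause — contradiction.
So q4 must be the other value — set q4 = False.
The clause (¬q2) is unit, so q2 = False.
The clause (¬q3) is unit, so q3 = False.
The clause (¬q6) is unit, so q6 = False.
But (q6) is also a unit clause — contradiction.
Neither q4 = True nor q4 = False works.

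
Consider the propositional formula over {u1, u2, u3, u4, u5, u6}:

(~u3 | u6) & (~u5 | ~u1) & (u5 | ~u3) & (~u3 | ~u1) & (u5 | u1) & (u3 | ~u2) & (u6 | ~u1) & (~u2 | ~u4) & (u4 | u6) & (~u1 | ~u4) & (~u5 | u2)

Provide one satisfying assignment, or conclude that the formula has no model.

u1=1, u2=0, u3=0, u4=0, u5=0, u6=1

Branch on u3: set u3 = 0.
(~u2) alone gives u2 = 0.
(~u5) alone gives u5 = 0.
(u1) alone gives u1 = 1.
(u6) alone gives u6 = 1.
(~u4) alone gives u4 = 0.
Every clause now holds.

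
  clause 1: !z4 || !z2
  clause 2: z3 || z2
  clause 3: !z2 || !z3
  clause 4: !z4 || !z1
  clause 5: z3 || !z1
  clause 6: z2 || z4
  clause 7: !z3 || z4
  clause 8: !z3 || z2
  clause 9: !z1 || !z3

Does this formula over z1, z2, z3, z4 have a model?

Case z4 = false:
From the singleton clause (z2), z2 = true.
From the singleton clause (!z3), z3 = false.
From the singleton clause (!z1), z1 = false.
All clauses are satisfied.
A satisfying assignment: z1: false; z2: true; z3: false; z4: false.

Yes, satisfiable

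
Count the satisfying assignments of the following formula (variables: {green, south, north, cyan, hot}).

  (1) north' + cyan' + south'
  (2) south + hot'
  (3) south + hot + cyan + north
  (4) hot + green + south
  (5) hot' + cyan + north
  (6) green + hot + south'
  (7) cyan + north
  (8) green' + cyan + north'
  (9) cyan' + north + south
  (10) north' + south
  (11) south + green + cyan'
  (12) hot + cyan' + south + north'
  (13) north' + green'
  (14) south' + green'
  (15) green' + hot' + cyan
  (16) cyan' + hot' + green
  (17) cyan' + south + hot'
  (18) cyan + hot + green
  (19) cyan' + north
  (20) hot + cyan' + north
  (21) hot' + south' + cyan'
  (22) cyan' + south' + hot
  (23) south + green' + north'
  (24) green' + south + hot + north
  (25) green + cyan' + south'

1

There are 2^5 = 32 truth assignments over (green, south, north, cyan, hot).
Split on cyan. With cyan = 1, the clauses containing cyan are satisfied and cyan' drops from the rest; 0 of the 2^4 = 16 assignments to the other variables satisfy what remains.
With cyan = 0, by the same count on the reduced clause set, 1 assignment works.
(One model: green=F, south=T, north=T, cyan=F, hot=T.)
Total: 0 + 1 = 1.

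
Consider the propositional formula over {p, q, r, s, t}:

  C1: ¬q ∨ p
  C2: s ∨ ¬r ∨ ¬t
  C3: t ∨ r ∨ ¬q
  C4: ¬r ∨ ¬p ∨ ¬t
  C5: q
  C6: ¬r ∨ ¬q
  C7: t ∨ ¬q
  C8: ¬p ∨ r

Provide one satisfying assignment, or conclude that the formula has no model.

UNSATISFIABLE

The clause (q) is unit, so q = True.
The clause (p) is unit, so p = True.
The clause (¬r) is unit, so r = False.
That conflicts with the unit clause (r).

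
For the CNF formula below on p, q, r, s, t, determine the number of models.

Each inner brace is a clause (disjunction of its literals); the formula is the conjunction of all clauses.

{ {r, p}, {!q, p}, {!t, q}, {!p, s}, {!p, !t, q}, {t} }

2

There are 2^5 = 32 truth assignments over (p, q, r, s, t).
Split on t. With t = true, the clauses containing t are satisfied and !t drops from the rest; 2 of the 2^4 = 16 assignments to the other variables satisfy what remains.
With t = false, by the same count on the reduced clause set, 0 assignments work.
(One model: p=T, q=T, r=F, s=T, t=T.)
Total: 2 + 0 = 2.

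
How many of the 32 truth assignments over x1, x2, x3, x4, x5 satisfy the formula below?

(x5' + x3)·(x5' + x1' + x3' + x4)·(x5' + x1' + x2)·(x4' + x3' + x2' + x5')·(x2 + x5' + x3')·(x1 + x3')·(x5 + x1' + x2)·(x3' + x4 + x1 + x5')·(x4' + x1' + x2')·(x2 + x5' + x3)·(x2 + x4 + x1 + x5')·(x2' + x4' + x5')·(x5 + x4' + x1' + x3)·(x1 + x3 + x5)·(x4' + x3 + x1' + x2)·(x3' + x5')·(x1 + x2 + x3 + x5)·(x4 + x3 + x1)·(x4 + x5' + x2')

2

There are 2^5 = 32 truth assignments over (x1, x2, x3, x4, x5).
Split on x1. With x1 = 1, the clauses containing x1 are satisfied and x1' drops from the rest; 2 of the 2^4 = 16 assignments to the other variables satisfy what remains.
With x1 = 0, by the same count on the reduced clause set, 0 assignments work.
Total: 2 + 0 = 2.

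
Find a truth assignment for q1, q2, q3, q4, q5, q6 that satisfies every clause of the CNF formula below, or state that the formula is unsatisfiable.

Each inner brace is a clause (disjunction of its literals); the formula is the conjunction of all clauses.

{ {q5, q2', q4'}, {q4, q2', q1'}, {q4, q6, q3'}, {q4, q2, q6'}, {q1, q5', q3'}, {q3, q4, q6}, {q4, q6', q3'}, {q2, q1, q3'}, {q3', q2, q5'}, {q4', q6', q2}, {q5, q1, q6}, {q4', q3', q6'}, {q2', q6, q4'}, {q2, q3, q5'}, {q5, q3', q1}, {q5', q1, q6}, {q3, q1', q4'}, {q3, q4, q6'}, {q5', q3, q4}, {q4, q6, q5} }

Try q5 = 1.
Try q1 = 0.
Unit clause (q3') forces q3 = 0.
Unit clause (q2) forces q2 = 1.
Unit clause (q6) forces q6 = 1.
Unit clause (q4) forces q4 = 1.
This assignment satisfies each clause.

q1 ↦ 0; q2 ↦ 1; q3 ↦ 0; q4 ↦ 1; q5 ↦ 1; q6 ↦ 1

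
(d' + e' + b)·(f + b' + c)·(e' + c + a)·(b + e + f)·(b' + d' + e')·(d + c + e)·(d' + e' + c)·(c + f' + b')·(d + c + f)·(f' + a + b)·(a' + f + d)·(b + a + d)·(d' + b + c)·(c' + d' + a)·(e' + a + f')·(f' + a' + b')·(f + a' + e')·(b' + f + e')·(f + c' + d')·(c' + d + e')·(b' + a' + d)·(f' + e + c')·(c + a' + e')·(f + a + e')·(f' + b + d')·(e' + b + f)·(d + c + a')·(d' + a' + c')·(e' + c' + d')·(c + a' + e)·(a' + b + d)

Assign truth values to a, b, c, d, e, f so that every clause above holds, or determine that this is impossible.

a ↦ 0, b ↦ 1, c ↦ 1, d ↦ 0, e ↦ 0, f ↦ 0

Branch on d: set d = 0.
Branch on c: set c = 1.
The clause (e') is unit, so e = 0.
The clause (f') is unit, so f = 0.
The clause (b) is unit, so b = 1.
The clause (a') is unit, so a = 0.
This assignment satisfies each clause.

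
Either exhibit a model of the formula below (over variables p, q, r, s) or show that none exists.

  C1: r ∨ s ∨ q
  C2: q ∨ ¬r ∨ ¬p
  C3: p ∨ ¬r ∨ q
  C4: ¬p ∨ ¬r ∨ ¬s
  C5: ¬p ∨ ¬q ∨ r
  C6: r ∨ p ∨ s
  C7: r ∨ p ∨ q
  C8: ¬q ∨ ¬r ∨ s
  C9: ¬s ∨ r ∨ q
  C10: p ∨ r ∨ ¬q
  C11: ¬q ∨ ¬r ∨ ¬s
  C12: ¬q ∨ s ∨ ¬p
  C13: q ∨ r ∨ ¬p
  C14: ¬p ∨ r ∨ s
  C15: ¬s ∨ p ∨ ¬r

UNSATISFIABLE

Case r = True:
Case q = True:
(s) alone gives s = True.
Now (¬s) is unsatisfied and unit — conflict.
So q must be the other value — set q = False.
(¬p) alone gives p = False.
Now (p) is unsatisfied and unit — conflict.
Either choice for q ends in contradiction.
So r must be the other value — set r = False.
Case s = True:
(q) alone gives q = True.
(¬p) alone gives p = False.
Now (p) is unsatisfied and unit — conflict.
So s must be the other value — set s = False.
(q) alone gives q = True.
(¬p) alone gives p = False.
Now (p) is unsatisfied and unit — conflict.
Either choice for s ends in contradiction.
Either choice for r ends in contradiction.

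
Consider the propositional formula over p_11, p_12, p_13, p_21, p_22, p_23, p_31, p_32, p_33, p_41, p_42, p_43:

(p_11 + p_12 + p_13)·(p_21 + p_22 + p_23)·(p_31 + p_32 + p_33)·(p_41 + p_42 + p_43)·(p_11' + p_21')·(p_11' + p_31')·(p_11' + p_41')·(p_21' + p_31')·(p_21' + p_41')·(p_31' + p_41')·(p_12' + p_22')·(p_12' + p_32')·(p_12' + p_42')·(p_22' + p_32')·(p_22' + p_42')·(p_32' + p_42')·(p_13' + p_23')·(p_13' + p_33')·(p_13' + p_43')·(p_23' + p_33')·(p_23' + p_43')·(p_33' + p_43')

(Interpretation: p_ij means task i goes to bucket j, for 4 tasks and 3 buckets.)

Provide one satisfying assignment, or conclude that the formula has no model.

UNSATISFIABLE

Branch on p_11: set p_11 = 0.
Branch on p_12: set p_12 = 1.
From the singleton clause (p_22'), p_22 = 0.
From the singleton clause (p_32'), p_32 = 0.
From the singleton clause (p_42'), p_42 = 0.
Branch on p_21: set p_21 = 1.
From the singleton clause (p_31'), p_31 = 0.
From the singleton clause (p_33), p_33 = 1.
From the singleton clause (p_41'), p_41 = 0.
From the singleton clause (p_43), p_43 = 1.
That conflicts with the unit clause (p_43').
Undo p_21 and try p_21 = 0.
From the singleton clause (p_23), p_23 = 1.
From the singleton clause (p_13'), p_13 = 0.
From the singleton clause (p_33'), p_33 = 0.
From the singleton clause (p_31), p_31 = 1.
From the singleton clause (p_41'), p_41 = 0.
From the singleton clause (p_43), p_43 = 1.
That conflicts with the unit clause (p_43').
Neither p_21 = 1 nor p_21 = 0 works.
Undo p_12 and try p_12 = 0.
From the singleton clause (p_13), p_13 = 1.
From the singleton clause (p_23'), p_23 = 0.
From the singleton clause (p_33'), p_33 = 0.
From the singleton clause (p_43'), p_43 = 0.
Branch on p_21: set p_21 = 1.
From the singleton clause (p_31'), p_31 = 0.
From the singleton clause (p_32), p_32 = 1.
From the singleton clause (p_41'), p_41 = 0.
From the singleton clause (p_42), p_42 = 1.
That conflicts with the unit clause (p_42').
Undo p_21 and try p_21 = 0.
From the singleton clause (p_22), p_22 = 1.
From the singleton clause (p_32'), p_32 = 0.
From the singleton clause (p_31), p_31 = 1.
From the singleton clause (p_41'), p_41 = 0.
From the singleton clause (p_42), p_42 = 1.
That conflicts with the unit clause (p_42').
Neither p_21 = 1 nor p_21 = 0 works.
Neither p_12 = 1 nor p_12 = 0 works.
Undo p_11 and try p_11 = 1.
From the singleton clause (p_21'), p_21 = 0.
From the singleton clause (p_31'), p_31 = 0.
From the singleton clause (p_41'), p_41 = 0.
Branch on p_22: set p_22 = 1.
From the singleton clause (p_12'), p_12 = 0.
From the singleton clause (p_32'), p_32 = 0.
From the singleton clause (p_33), p_33 = 1.
From the singleton clause (p_42'), p_42 = 0.
From the singleton clause (p_43), p_43 = 1.
That conflicts with the unit clause (p_43').
Undo p_22 and try p_22 = 0.
From the singleton clause (p_23), p_23 = 1.
From the singleton clause (p_13'), p_13 = 0.
From the singleton clause (p_33'), p_33 = 0.
From the singleton clause (p_32), p_32 = 1.
From the singleton clause (p_12'), p_12 = 0.
From the singleton clause (p_42'), p_42 = 0.
From the singleton clause (p_43), p_43 = 1.
That conflicts with the unit clause (p_43').
Neither p_22 = 1 nor p_22 = 0 works.
Neither p_11 = 1 nor p_11 = 0 works.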